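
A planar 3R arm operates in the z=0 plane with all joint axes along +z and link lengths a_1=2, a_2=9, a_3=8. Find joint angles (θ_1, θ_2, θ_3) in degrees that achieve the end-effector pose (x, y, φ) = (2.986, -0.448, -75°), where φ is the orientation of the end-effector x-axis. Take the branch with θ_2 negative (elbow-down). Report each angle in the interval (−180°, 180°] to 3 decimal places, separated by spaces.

wrist centre = target − a_3·(cos φ, sin φ) = (0.9154, 7.2794)
cos θ_2 = (53.8278−2²−9²)/(2·2·9) = -0.8659; θ_2 = -149.9850° (elbow-down)
β = atan2(7.2794,0.9154) = 82.8322°; ψ = atan2(-4.5020,-5.7930) = -142.1476°
θ_1 = β − ψ = 224.9798°
θ_3 = φ − θ_1 − θ_2 = -149.9948° (wrapped to (-180°,180°])

-135.020 -149.985 -149.995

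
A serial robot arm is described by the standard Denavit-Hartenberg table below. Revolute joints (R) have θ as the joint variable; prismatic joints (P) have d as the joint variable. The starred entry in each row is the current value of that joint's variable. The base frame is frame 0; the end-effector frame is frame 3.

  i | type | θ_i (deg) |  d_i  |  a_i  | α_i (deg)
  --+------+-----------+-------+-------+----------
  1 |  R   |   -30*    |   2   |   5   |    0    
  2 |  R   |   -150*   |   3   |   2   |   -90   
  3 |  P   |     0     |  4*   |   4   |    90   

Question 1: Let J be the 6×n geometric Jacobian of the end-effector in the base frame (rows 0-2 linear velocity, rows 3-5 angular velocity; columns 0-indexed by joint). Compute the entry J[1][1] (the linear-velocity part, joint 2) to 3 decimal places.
-6.000

axis z_1 = (0.0000,0.0000,1.0000); lever o_n−o_1 = (-6.0000,-4.0000,3.0000)
cross product → J_v[:, 1] = (4.0000,-6.0000,0.0000)
J_ω[:, 1] = z_1
entry J[1][1] = -6.0000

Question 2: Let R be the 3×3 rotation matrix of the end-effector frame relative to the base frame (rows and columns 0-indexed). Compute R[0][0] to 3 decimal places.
-1.000

End-effector x-axis (col 0 of R) = (-1.0000,0.0000,0.0000)
R[0][0] = -1.0000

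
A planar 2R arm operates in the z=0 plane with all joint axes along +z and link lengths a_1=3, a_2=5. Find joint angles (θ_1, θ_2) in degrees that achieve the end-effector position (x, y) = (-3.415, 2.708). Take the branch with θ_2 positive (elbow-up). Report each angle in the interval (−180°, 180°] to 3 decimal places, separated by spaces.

cos θ_2 = (18.9955−3²−5²)/(2·3·5) = -0.5002; θ_2 = 120.0099° (elbow-up)
β = atan2(2.7080,-3.4150) = 141.5866°; ψ = atan2(4.3297,0.4992) = 83.4224°
θ_1 = β − ψ = 58.1642°

58.164 120.010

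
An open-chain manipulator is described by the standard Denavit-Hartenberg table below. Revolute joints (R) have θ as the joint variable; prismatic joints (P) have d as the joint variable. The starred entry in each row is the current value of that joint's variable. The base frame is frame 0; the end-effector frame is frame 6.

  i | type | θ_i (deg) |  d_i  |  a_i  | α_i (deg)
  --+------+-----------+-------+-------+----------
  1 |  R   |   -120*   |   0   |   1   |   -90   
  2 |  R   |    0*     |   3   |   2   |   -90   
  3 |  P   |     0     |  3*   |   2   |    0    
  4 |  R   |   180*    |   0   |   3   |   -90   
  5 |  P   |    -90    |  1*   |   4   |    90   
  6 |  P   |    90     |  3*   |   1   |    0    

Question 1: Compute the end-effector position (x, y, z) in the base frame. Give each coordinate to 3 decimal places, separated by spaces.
1.830 -6.830 -7.000

after link 1: o_1 = (-0.5000, -0.8660, 0.0000)
after link 2: o_2 = (1.0981, -4.0981, 0.0000)
after link 3: o_3 = (0.0981, -5.8301, -3.0000)
after link 4: o_4 = (1.5981, -3.2321, -3.0000)
after link 5: o_5 = (2.4641, -3.7321, -7.0000)
after link 6: o_6 = (1.8301, -6.8301, -7.0000)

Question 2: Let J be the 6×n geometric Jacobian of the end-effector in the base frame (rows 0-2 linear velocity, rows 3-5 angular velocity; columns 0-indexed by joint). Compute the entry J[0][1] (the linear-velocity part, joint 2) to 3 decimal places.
3.500

axis z_1 = (0.8660,-0.5000,0.0000); lever o_n−o_1 = (2.3301,-5.9641,-7.0000)
cross product → J_v[:, 1] = (3.5000,6.0622,-4.0000)
J_ω[:, 1] = z_1
entry J[0][1] = 3.5000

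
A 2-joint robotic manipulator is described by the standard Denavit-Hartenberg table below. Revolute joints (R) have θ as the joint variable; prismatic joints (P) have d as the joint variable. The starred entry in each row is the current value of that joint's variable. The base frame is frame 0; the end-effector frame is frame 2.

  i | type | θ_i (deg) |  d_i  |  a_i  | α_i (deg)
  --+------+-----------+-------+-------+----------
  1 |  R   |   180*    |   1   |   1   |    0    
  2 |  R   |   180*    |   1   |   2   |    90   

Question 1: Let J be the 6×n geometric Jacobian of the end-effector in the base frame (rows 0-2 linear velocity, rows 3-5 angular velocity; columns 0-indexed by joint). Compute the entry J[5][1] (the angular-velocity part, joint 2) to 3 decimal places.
1.000

axis z_1 = (0.0000,0.0000,1.0000); lever o_n−o_1 = (2.0000,-0.0000,1.0000)
cross product → J_v[:, 1] = (0.0000,2.0000,-0.0000)
J_ω[:, 1] = z_1
entry J[5][1] = 1.0000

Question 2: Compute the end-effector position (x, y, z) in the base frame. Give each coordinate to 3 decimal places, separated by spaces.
1.000 -0.000 2.000

after link 1: o_1 = (-1.0000, 0.0000, 1.0000)
after link 2: o_2 = (1.0000, -0.0000, 2.0000)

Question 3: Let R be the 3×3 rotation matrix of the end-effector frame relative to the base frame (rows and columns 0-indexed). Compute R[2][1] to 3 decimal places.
1.000

End-effector y-axis (col 1 of R) = (0.0000,0.0000,1.0000)
R[2][1] = 1.0000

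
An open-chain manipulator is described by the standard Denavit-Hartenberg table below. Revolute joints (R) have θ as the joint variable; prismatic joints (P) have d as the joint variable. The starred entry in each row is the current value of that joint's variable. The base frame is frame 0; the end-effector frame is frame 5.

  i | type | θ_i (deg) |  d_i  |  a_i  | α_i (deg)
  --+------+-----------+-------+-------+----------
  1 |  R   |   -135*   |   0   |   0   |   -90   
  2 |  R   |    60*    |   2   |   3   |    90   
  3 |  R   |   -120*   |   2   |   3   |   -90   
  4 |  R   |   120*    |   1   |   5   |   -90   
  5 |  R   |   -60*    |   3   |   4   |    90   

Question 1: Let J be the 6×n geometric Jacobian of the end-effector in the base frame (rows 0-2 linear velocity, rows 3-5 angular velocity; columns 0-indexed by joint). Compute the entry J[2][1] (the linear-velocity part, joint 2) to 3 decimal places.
-1.989

axis z_1 = (0.7071,-0.7071,0.0000); lever o_n−o_1 = (0.3269,-3.1393,-8.5687)
cross product → J_v[:, 1] = (6.0590,6.0590,-1.9886)
J_ω[:, 1] = z_1
entry J[2][1] = -1.9886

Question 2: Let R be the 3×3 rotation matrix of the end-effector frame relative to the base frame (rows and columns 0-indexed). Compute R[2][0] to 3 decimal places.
End-effector x-axis (col 0 of R) = (-0.1973,0.1089,-0.9743)
R[2][0] = -0.9743

-0.974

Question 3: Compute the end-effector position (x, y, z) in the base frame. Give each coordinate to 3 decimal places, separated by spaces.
0.327 -3.139 -8.569

after link 1: o_1 = (0.0000, 0.0000, 0.0000)
after link 2: o_2 = (0.3536, -2.4749, -2.5981)
after link 3: o_3 = (-2.1780, -1.3322, -0.2990)
after link 4: o_4 = (0.9029, -0.6060, -4.2966)
after link 5: o_5 = (0.3269, -3.1393, -8.5687)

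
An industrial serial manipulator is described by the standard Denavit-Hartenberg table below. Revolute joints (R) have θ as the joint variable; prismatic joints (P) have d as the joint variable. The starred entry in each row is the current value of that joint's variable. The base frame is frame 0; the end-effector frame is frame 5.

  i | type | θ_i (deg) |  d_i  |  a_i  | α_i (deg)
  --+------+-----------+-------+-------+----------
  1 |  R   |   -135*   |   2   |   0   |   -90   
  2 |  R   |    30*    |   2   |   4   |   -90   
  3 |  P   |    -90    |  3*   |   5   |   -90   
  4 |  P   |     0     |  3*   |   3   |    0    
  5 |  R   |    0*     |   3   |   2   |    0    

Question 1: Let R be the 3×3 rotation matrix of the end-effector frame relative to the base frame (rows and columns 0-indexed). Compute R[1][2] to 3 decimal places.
-0.612

End-effector z-axis (col 2 of R) = (-0.6124,-0.6124,-0.5000)
R[1][2] = -0.6124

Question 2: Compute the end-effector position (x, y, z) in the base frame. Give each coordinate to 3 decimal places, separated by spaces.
3.422 -13.548 -5.598

after link 1: o_1 = (0.0000, 0.0000, 2.0000)
after link 2: o_2 = (-1.0353, -3.8637, 0.0000)
after link 3: o_3 = (3.5609, -6.3386, -2.5981)
after link 4: o_4 = (3.8451, -10.2970, -4.0981)
after link 5: o_5 = (3.4222, -13.5483, -5.5981)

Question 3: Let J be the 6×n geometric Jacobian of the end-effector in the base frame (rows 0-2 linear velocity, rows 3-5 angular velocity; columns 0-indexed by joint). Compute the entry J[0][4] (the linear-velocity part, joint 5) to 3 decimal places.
axis z_4 = (-0.6124,-0.6124,-0.5000); lever o_n−o_4 = (-0.4229,-3.2513,-1.5000)
cross product → J_v[:, 4] = (-0.7071,-0.7071,1.7321)
J_ω[:, 4] = z_4
entry J[0][4] = -0.7071

-0.707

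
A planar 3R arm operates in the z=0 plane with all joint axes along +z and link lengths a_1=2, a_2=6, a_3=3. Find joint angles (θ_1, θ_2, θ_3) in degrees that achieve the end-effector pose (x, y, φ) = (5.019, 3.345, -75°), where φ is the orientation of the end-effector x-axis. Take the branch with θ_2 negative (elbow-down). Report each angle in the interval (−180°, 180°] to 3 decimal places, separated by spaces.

wrist centre = target − a_3·(cos φ, sin φ) = (4.2425, 6.2428)
cos θ_2 = (56.9714−2²−6²)/(2·2·6) = 0.7071; θ_2 = -44.9970° (elbow-down)
β = atan2(6.2428,4.2425) = 55.8003°; ψ = atan2(-4.2424,6.2429) = -34.1986°
θ_1 = β − ψ = 89.9989°
θ_3 = φ − θ_1 − θ_2 = -120.0018° (wrapped to (-180°,180°])

89.999 -44.997 -120.002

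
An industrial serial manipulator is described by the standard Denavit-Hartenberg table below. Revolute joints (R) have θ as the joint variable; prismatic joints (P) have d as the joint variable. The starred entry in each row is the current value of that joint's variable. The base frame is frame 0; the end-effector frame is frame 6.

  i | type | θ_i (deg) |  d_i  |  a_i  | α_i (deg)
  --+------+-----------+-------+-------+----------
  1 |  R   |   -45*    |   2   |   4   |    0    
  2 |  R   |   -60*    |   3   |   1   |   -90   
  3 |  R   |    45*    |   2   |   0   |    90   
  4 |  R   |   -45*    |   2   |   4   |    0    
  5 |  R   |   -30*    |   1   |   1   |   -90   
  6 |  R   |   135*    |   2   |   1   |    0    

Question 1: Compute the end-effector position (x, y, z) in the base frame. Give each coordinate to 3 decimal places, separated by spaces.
after link 1: o_1 = (2.8284, -2.8284, 2.0000)
after link 2: o_2 = (2.5696, -3.7944, 5.0000)
after link 3: o_3 = (4.5015, -4.3120, 5.0000)
after link 4: o_4 = (0.8857, -6.8778, 4.4142)
after link 5: o_5 = (-0.2776, -7.4876, 4.9383)
after link 6: o_6 = (0.6914, -8.5099, 3.2017)

0.691 -8.510 3.202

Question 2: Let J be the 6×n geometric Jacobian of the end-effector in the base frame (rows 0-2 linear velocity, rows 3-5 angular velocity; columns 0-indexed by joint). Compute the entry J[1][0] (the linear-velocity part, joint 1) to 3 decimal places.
0.691

axis z_0 = ẑ; lever o_n−o_0 = (0.6914,-8.5099,3.2017)
cross product → J_v[:, 0] = (8.5099,0.6914,-0.0000)
J_ω[:, 0] = z_0
entry J[1][0] = 0.6914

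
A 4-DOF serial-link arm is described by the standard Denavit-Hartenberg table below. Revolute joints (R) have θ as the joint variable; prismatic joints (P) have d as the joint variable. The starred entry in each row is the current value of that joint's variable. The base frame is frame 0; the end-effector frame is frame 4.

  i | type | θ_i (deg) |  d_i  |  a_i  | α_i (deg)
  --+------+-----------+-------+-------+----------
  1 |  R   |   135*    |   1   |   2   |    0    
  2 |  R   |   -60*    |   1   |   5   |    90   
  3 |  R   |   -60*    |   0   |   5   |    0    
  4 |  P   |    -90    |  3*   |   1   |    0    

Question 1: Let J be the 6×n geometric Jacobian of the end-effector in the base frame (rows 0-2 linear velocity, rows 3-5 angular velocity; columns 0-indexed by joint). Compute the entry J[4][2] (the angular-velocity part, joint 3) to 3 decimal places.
-0.259

axis z_2 = (0.9659,-0.2588,0.0000); lever o_n−o_2 = (3.3207,0.8018,-4.8301)
cross product → J_v[:, 2] = (1.2501,4.6655,1.6340)
J_ω[:, 2] = z_2
entry J[4][2] = -0.2588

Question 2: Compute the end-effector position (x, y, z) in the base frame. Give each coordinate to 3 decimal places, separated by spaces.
after link 1: o_1 = (-1.4142, 1.4142, 1.0000)
after link 2: o_2 = (-0.1201, 6.2438, 2.0000)
after link 3: o_3 = (0.5269, 8.6587, -2.3301)
after link 4: o_4 = (3.2006, 7.0457, -2.8301)

3.201 7.046 -2.830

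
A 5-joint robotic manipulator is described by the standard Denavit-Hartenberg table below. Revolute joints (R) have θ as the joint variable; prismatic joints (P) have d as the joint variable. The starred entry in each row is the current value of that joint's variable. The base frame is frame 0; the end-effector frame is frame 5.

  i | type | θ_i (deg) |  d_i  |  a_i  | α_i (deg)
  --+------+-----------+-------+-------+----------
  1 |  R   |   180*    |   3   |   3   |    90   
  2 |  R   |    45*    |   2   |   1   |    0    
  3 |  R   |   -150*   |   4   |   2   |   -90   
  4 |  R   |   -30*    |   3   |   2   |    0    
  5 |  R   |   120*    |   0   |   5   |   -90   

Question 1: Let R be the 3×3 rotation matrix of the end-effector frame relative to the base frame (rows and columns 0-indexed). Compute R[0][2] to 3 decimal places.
End-effector z-axis (col 2 of R) = (-0.2588,-0.0000,0.9659)
R[0][2] = -0.2588

-0.259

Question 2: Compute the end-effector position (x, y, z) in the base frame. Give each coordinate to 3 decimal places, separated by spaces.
-5.639 2.000 -0.674

after link 1: o_1 = (-3.0000, 0.0000, 3.0000)
after link 2: o_2 = (-3.7071, 2.0000, 3.7071)
after link 3: o_3 = (-3.1895, 6.0000, 1.7753)
after link 4: o_4 = (-5.6390, 7.0000, -0.6742)
after link 5: o_5 = (-5.6390, 2.0000, -0.6742)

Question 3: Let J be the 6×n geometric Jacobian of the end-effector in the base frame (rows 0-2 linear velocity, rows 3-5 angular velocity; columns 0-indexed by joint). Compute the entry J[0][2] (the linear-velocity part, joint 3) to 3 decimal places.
-4.381

axis z_2 = (0.0000,1.0000,0.0000); lever o_n−o_2 = (-1.9319,0.0000,-4.3813)
cross product → J_v[:, 2] = (-4.3813,0.0000,1.9319)
J_ω[:, 2] = z_2
entry J[0][2] = -4.3813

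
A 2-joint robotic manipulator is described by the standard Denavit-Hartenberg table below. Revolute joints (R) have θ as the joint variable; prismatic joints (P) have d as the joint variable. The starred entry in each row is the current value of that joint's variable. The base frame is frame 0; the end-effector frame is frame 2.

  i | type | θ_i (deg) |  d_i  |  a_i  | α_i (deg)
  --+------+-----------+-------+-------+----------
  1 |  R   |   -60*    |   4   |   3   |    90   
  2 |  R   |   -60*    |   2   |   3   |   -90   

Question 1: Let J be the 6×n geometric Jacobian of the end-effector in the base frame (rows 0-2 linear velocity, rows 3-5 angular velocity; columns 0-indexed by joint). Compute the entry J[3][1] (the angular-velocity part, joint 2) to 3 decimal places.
axis z_1 = (-0.8660,-0.5000,0.0000); lever o_n−o_1 = (-0.9821,-2.2990,-2.5981)
cross product → J_v[:, 1] = (1.2990,-2.2500,1.5000)
J_ω[:, 1] = z_1
entry J[3][1] = -0.8660

-0.866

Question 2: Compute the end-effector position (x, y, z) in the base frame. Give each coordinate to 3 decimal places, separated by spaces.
after link 1: o_1 = (1.5000, -2.5981, 4.0000)
after link 2: o_2 = (0.5179, -4.8971, 1.4019)

0.518 -4.897 1.402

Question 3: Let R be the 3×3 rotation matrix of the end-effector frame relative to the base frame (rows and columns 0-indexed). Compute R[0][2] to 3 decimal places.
0.433

End-effector z-axis (col 2 of R) = (0.4330,-0.7500,0.5000)
R[0][2] = 0.4330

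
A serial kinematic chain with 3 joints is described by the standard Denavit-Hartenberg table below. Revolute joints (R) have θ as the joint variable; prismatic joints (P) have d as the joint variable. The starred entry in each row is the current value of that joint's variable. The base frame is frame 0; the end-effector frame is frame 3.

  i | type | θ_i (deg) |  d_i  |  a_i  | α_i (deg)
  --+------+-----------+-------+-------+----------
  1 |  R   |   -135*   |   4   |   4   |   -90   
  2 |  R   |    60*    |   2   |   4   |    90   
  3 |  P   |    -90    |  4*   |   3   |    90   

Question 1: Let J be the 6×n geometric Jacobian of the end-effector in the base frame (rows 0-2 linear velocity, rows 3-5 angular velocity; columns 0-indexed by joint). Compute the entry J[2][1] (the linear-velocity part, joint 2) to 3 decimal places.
-5.464

axis z_1 = (0.7071,-0.7071,0.0000); lever o_n−o_1 = (-4.5708,-3.1566,-1.4641)
cross product → J_v[:, 1] = (1.0353,1.0353,-5.4641)
J_ω[:, 1] = z_1
entry J[2][1] = -5.4641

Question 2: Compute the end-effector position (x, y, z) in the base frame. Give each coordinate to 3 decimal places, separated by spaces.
-7.399 -5.985 2.536

after link 1: o_1 = (-2.8284, -2.8284, 4.0000)
after link 2: o_2 = (-2.8284, -5.6569, 0.5359)
after link 3: o_3 = (-7.3992, -5.9850, 2.5359)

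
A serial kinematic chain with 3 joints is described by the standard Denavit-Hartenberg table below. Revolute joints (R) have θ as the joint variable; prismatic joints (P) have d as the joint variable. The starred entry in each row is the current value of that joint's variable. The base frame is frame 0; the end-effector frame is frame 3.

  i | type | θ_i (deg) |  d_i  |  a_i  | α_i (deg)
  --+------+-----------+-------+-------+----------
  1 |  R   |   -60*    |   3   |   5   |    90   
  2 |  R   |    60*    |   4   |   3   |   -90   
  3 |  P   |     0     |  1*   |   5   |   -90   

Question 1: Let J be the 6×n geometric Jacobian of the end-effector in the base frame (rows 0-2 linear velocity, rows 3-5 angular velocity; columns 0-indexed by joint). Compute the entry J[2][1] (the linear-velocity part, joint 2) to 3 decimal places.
3.134

axis z_1 = (-0.8660,-0.5000,0.0000); lever o_n−o_1 = (-1.8971,-4.7141,7.4282)
cross product → J_v[:, 1] = (-3.7141,6.4330,3.1340)
J_ω[:, 1] = z_1
entry J[2][1] = 3.1340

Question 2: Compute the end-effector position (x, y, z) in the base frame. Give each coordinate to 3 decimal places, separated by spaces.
0.603 -9.044 10.428

after link 1: o_1 = (2.5000, -4.3301, 3.0000)
after link 2: o_2 = (-0.2141, -7.6292, 5.5981)
after link 3: o_3 = (0.6029, -9.0442, 10.4282)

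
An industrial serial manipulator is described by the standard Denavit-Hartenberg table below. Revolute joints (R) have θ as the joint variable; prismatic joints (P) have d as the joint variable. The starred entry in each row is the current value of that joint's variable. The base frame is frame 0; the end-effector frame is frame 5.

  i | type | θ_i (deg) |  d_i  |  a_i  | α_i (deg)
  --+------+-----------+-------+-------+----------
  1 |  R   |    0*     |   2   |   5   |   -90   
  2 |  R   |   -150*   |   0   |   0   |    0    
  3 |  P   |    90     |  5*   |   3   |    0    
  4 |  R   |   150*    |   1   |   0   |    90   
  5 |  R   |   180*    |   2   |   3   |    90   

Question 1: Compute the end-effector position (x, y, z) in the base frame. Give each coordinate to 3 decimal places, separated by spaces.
after link 1: o_1 = (5.0000, 0.0000, 2.0000)
after link 2: o_2 = (5.0000, 0.0000, 2.0000)
after link 3: o_3 = (6.5000, 5.0000, 4.5981)
after link 4: o_4 = (6.5000, 6.0000, 4.5981)
after link 5: o_5 = (8.5000, 6.0000, 7.5981)

8.500 6.000 7.598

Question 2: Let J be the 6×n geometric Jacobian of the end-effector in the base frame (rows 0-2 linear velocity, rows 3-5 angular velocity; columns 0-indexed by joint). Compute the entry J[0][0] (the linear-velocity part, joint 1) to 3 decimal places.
axis z_0 = ẑ; lever o_n−o_0 = (8.5000,6.0000,7.5981)
cross product → J_v[:, 0] = (-6.0000,8.5000,0.0000)
J_ω[:, 0] = z_0
entry J[0][0] = -6.0000

-6.000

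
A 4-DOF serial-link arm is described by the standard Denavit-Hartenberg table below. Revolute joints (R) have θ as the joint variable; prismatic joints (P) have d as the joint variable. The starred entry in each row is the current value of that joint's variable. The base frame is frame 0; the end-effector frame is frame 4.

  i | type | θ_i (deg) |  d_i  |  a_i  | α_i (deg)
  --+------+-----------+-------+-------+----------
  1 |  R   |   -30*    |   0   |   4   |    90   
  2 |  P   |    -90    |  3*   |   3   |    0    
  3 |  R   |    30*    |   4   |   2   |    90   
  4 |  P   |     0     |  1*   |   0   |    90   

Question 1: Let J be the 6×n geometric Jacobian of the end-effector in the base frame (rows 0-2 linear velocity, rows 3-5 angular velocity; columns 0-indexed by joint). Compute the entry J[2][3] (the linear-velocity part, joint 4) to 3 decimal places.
-0.500

prismatic axis z_3 = (-0.7500,0.4330,-0.5000)
J_v[:, 3] = z_3; J_ω[:, 3] = (0,0,0)
entry J[2][3] = -0.5000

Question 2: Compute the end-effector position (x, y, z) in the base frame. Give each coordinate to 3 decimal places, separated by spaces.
after link 1: o_1 = (3.4641, -2.0000, 0.0000)
after link 2: o_2 = (1.9641, -4.5981, -3.0000)
after link 3: o_3 = (0.8301, -8.5622, -4.7321)
after link 4: o_4 = (0.0801, -8.1292, -5.2321)

0.080 -8.129 -5.232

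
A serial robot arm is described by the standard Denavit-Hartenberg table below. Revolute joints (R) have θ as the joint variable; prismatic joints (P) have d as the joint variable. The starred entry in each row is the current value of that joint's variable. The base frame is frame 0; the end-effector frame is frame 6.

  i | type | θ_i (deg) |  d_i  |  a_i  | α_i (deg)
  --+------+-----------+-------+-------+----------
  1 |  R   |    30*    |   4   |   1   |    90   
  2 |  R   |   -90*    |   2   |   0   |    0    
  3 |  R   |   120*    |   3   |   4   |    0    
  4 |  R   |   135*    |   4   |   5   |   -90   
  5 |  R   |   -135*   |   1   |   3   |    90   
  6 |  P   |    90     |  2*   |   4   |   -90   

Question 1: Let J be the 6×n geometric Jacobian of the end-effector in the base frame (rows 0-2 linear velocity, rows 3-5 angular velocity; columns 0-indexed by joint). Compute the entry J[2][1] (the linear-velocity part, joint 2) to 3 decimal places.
0.755

axis z_1 = (0.5000,-0.8660,0.0000); lever o_n−o_1 = (5.5078,-8.0289,-2.4506)
cross product → J_v[:, 1] = (2.1223,1.2253,0.7554)
J_ω[:, 1] = z_1
entry J[2][1] = 0.7554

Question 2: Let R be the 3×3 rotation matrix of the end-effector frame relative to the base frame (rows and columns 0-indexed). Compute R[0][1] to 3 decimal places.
End-effector y-axis (col 1 of R) = (-0.2380,-0.9539,0.1830)
R[0][1] = -0.2380

-0.238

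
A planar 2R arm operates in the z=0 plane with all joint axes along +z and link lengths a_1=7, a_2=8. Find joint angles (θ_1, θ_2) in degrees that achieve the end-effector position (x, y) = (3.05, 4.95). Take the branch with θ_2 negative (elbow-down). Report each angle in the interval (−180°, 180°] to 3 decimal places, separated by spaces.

135.003 -134.999

cos θ_2 = (33.8050−7²−8²)/(2·7·8) = -0.7071; θ_2 = -134.9993° (elbow-down)
β = atan2(4.9500,3.0500) = 58.3602°; ψ = atan2(-5.6569,1.3432) = -76.6427°
θ_1 = β − ψ = 135.0029°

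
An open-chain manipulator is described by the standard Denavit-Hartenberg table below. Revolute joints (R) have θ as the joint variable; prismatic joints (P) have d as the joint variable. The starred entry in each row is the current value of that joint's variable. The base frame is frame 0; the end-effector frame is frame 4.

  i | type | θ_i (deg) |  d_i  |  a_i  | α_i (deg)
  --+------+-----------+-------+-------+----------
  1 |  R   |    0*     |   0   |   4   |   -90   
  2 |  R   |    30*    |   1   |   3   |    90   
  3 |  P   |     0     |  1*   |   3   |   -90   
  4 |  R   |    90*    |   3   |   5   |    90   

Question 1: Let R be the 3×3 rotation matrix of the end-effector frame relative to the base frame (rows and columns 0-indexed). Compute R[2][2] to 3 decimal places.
End-effector z-axis (col 2 of R) = (0.8660,0.0000,-0.5000)
R[2][2] = -0.5000

-0.500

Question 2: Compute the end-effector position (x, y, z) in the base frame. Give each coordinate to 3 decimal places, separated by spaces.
after link 1: o_1 = (4.0000, 0.0000, 0.0000)
after link 2: o_2 = (6.5981, 1.0000, -1.5000)
after link 3: o_3 = (9.6962, 1.0000, -2.1340)
after link 4: o_4 = (7.1962, 4.0000, -6.4641)

7.196 4.000 -6.464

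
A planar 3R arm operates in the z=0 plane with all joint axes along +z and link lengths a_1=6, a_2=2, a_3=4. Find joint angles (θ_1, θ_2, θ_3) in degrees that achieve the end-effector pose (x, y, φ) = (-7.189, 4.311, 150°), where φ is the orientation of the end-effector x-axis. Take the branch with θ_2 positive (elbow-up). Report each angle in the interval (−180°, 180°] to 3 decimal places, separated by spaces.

wrist centre = target − a_3·(cos φ, sin φ) = (-3.7249, 2.3110)
cos θ_2 = (19.2156−6²−2²)/(2·6·2) = -0.8660; θ_2 = 149.9991° (elbow-up)
β = atan2(2.3110,-3.7249) = 148.1837°; ψ = atan2(1.0000,4.2680) = 13.1871°
θ_1 = β − ψ = 134.9966°
θ_3 = φ − θ_1 − θ_2 = -134.9957° (wrapped to (-180°,180°])

134.997 149.999 -134.996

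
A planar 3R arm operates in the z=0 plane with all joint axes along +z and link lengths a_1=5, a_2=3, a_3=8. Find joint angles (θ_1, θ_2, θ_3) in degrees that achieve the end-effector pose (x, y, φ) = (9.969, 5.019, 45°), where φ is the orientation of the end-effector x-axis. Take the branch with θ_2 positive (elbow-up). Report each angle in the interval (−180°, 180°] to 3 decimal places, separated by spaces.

wrist centre = target − a_3·(cos φ, sin φ) = (4.3121, -0.6379)
cos θ_2 = (19.0015−5²−3²)/(2·5·3) = -0.5000; θ_2 = 119.9968° (elbow-up)
β = atan2(-0.6379,4.3121) = -8.4142°; ψ = atan2(2.5982,3.5001) = 36.5865°
θ_1 = β − ψ = -45.0007°
θ_3 = φ − θ_1 − θ_2 = -29.9961° (wrapped to (-180°,180°])

-45.001 119.997 -29.996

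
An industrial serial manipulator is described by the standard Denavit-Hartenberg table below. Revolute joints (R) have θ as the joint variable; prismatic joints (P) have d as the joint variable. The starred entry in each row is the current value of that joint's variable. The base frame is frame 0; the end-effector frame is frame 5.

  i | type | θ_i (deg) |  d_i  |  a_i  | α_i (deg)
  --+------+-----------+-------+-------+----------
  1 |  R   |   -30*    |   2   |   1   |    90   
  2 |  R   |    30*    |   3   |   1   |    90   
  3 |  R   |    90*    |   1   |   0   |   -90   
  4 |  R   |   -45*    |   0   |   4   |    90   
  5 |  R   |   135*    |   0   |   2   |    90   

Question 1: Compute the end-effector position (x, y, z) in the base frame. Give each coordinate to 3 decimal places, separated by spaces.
-0.634 -5.209 -0.657

after link 1: o_1 = (0.8660, -0.5000, 2.0000)
after link 2: o_2 = (0.1160, -3.5311, 2.5000)
after link 3: o_3 = (0.5490, -3.7811, 1.6340)
after link 4: o_4 = (0.3596, -6.9377, -0.8155)
after link 5: o_5 = (-0.6341, -5.2093, -0.6566)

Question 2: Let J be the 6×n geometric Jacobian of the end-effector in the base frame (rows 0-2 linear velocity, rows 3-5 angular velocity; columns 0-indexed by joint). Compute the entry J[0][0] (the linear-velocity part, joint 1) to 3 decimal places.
5.209

axis z_0 = ẑ; lever o_n−o_0 = (-0.6341,-5.2093,-0.6566)
cross product → J_v[:, 0] = (5.2093,-0.6341,0.0000)
J_ω[:, 0] = z_0
entry J[0][0] = 5.2093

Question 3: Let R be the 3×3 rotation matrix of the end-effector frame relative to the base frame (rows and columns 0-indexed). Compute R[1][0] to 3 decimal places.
End-effector x-axis (col 0 of R) = (-0.4968,0.8642,0.0795)
R[1][0] = 0.8642

0.864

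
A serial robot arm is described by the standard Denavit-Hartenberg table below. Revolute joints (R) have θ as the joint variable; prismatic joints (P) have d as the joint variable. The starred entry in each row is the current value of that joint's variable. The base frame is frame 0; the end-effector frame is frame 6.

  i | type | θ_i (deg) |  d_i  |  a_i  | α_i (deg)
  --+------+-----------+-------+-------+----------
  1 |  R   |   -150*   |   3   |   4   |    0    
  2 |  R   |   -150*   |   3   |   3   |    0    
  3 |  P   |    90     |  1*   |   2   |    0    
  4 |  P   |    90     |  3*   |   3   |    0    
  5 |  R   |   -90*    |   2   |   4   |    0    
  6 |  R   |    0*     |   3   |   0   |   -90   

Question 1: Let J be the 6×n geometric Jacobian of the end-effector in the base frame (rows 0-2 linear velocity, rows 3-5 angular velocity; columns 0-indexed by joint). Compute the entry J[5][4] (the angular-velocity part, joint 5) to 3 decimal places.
axis z_4 = (0.0000,0.0000,1.0000); lever o_n−o_4 = (-3.4641,2.0000,5.0000)
cross product → J_v[:, 4] = (-2.0000,-3.4641,0.0000)
J_ω[:, 4] = z_4
entry J[5][4] = 1.0000

1.000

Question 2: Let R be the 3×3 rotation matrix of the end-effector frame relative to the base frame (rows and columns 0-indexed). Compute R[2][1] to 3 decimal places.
End-effector y-axis (col 1 of R) = (-0.0000,-0.0000,-1.0000)
R[2][1] = -1.0000

-1.000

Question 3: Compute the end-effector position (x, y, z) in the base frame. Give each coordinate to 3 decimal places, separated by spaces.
-8.660 1.000 15.000

after link 1: o_1 = (-3.4641, -2.0000, 3.0000)
after link 2: o_2 = (-1.9641, 0.5981, 6.0000)
after link 3: o_3 = (-3.6962, 1.5981, 7.0000)
after link 4: o_4 = (-5.1962, -1.0000, 10.0000)
after link 5: o_5 = (-8.6603, 1.0000, 12.0000)
after link 6: o_6 = (-8.6603, 1.0000, 15.0000)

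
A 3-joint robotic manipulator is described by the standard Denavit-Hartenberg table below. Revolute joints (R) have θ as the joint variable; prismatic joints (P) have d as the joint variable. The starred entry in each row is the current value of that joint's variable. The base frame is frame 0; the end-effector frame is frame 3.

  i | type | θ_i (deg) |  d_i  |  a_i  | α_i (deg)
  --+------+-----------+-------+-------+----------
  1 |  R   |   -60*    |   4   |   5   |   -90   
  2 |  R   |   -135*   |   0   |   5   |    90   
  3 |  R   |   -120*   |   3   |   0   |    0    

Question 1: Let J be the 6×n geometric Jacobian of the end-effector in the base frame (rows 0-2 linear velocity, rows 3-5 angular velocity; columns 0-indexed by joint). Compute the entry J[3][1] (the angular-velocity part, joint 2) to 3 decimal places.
0.866

axis z_1 = (0.8660,0.5000,0.0000); lever o_n−o_1 = (-2.8284,4.8990,1.4142)
cross product → J_v[:, 1] = (0.7071,-1.2247,5.6569)
J_ω[:, 1] = z_1
entry J[3][1] = 0.8660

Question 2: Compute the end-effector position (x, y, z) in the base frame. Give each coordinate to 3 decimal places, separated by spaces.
after link 1: o_1 = (2.5000, -4.3301, 4.0000)
after link 2: o_2 = (0.7322, -1.2683, 7.5355)
after link 3: o_3 = (-0.3284, 0.5689, 5.4142)

-0.328 0.569 5.414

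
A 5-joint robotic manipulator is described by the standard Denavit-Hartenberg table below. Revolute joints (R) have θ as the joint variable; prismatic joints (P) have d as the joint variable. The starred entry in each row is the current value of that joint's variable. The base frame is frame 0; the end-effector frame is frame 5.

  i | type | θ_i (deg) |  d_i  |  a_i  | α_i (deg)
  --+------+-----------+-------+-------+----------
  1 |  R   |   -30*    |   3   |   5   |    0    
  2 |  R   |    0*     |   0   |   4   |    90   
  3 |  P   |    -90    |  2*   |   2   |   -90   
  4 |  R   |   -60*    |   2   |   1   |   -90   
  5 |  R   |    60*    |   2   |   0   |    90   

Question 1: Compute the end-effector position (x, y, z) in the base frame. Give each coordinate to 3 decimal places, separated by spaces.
after link 1: o_1 = (4.3301, -2.5000, 3.0000)
after link 2: o_2 = (7.7942, -4.5000, 3.0000)
after link 3: o_3 = (6.7942, -6.2321, 1.0000)
after link 4: o_4 = (8.0933, -7.9821, 0.5000)
after link 5: o_5 = (8.5933, -7.1160, -1.2321)

8.593 -7.116 -1.232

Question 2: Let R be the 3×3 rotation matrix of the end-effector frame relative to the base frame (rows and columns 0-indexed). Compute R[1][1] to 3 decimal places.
End-effector y-axis (col 1 of R) = (0.2500,0.4330,-0.8660)
R[1][1] = 0.4330

0.433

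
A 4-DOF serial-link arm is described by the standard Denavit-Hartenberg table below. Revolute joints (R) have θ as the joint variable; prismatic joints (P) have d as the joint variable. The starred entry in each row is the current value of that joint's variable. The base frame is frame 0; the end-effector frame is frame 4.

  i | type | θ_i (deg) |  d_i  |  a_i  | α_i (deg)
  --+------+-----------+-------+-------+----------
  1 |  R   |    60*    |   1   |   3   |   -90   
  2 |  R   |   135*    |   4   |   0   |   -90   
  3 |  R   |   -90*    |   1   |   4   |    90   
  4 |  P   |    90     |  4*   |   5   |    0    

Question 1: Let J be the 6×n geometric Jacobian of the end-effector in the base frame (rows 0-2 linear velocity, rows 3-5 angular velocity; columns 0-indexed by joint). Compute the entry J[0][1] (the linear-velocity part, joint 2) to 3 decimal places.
axis z_1 = (-0.8660,0.5000,0.0000); lever o_n−o_1 = (-7.6353,2.7753,7.0711)
cross product → J_v[:, 1] = (3.5355,6.1237,1.4142)
J_ω[:, 1] = z_1
entry J[0][1] = 3.5355

3.536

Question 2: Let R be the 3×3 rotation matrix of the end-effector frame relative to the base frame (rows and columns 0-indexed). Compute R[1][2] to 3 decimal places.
End-effector z-axis (col 2 of R) = (0.3536,0.6124,0.7071)
R[1][2] = 0.6124

0.612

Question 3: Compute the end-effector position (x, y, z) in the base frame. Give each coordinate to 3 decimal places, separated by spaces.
-6.135 5.373 8.071

after link 1: o_1 = (1.5000, 2.5981, 1.0000)
after link 2: o_2 = (-1.9641, 4.5981, 1.0000)
after link 3: o_3 = (-5.7818, 5.9857, 1.7071)
after link 4: o_4 = (-6.1353, 5.3733, 8.0711)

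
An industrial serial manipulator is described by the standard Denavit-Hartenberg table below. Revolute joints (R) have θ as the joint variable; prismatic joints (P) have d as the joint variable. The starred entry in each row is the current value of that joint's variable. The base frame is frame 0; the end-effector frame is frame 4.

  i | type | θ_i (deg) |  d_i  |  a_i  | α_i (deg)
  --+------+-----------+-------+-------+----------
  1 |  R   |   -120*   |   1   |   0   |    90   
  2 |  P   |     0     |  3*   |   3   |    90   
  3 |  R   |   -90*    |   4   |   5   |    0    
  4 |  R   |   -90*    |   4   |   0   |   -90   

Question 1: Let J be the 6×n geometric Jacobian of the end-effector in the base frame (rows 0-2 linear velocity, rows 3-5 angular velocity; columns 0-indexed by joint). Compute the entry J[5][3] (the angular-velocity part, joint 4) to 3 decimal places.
axis z_3 = (-0.0000,0.0000,-1.0000); lever o_n−o_3 = (-0.0000,0.0000,-4.0000)
cross product → J_v[:, 3] = (0.0000,-0.0000,-0.0000)
J_ω[:, 3] = z_3
entry J[5][3] = -1.0000

-1.000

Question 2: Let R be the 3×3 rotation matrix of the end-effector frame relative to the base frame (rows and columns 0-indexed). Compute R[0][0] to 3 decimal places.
End-effector x-axis (col 0 of R) = (0.5000,0.8660,-0.0000)
R[0][0] = 0.5000

0.500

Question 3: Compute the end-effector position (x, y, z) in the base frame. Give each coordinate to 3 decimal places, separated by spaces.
after link 1: o_1 = (0.0000, 0.0000, 1.0000)
after link 2: o_2 = (-4.0981, -1.0981, 1.0000)
after link 3: o_3 = (0.2321, -3.5981, -3.0000)
after link 4: o_4 = (0.2321, -3.5981, -7.0000)

0.232 -3.598 -7.000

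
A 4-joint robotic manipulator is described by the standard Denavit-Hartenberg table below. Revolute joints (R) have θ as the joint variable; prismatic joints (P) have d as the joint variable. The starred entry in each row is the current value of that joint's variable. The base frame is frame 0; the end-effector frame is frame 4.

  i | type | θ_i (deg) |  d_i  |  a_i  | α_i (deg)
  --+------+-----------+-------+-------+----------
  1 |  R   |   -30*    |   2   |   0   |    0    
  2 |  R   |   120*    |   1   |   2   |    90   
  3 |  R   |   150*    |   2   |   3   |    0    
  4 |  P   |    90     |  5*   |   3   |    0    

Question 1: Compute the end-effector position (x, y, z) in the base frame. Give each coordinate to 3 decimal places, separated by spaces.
after link 1: o_1 = (0.0000, 0.0000, 2.0000)
after link 2: o_2 = (0.0000, 2.0000, 3.0000)
after link 3: o_3 = (2.0000, -0.5981, 4.5000)
after link 4: o_4 = (7.0000, -2.0981, 1.9019)

7.000 -2.098 1.902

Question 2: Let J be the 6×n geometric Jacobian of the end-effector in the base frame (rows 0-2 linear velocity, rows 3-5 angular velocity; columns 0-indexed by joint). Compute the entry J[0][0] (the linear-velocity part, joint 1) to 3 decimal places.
axis z_0 = ẑ; lever o_n−o_0 = (7.0000,-2.0981,1.9019)
cross product → J_v[:, 0] = (2.0981,7.0000,-0.0000)
J_ω[:, 0] = z_0
entry J[0][0] = 2.0981

2.098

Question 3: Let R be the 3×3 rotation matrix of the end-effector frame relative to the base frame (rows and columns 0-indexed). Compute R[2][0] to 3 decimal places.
-0.866

End-effector x-axis (col 0 of R) = (-0.0000,-0.5000,-0.8660)
R[2][0] = -0.8660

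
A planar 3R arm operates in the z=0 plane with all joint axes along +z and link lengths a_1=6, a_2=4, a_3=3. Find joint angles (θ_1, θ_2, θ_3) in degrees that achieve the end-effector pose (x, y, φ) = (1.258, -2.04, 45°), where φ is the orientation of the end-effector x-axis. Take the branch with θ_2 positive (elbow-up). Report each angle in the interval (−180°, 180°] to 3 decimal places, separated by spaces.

wrist centre = target − a_3·(cos φ, sin φ) = (-0.8633, -4.1613)
cos θ_2 = (18.0619−6²−4²)/(2·6·4) = -0.7070; θ_2 = 134.9949° (elbow-up)
β = atan2(-4.1613,-0.8633) = -101.7205°; ψ = atan2(2.8287,3.1718) = 41.7270°
θ_1 = β − ψ = -143.4475°
θ_3 = φ − θ_1 − θ_2 = 53.4527° (wrapped to (-180°,180°])

-143.448 134.995 53.453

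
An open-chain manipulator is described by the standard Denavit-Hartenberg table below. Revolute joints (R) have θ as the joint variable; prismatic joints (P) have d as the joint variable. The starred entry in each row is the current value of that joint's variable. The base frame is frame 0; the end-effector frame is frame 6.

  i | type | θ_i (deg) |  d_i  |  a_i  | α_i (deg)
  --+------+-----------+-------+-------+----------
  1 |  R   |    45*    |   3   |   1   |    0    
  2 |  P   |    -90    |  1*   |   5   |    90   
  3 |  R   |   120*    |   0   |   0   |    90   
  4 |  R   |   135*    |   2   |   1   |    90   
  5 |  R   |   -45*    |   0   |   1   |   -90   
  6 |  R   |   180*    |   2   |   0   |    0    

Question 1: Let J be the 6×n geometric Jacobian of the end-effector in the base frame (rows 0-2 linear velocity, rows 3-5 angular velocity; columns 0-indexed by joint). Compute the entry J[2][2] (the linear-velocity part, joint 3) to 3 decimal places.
axis z_2 = (-0.7071,-0.7071,0.0000); lever o_n−o_2 = (0.8774,-3.9987,-0.5579)
cross product → J_v[:, 2] = (0.3945,-0.3945,3.4480)
J_ω[:, 2] = z_2
entry J[2][2] = 3.4480

3.448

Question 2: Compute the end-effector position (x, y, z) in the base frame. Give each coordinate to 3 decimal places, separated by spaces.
after link 1: o_1 = (0.7071, 0.7071, 3.0000)
after link 2: o_2 = (4.2426, -2.8284, 4.0000)
after link 3: o_3 = (4.2426, -2.8284, 4.0000)
after link 4: o_4 = (5.2174, -4.8032, 4.3876)
after link 5: o_5 = (4.6076, -4.9005, 3.6011)
after link 6: o_6 = (5.1201, -6.8272, 3.4421)

5.120 -6.827 3.442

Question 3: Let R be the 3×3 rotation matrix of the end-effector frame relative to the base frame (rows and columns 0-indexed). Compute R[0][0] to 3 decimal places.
End-effector x-axis (col 0 of R) = (0.6098,0.0973,0.7866)
R[0][0] = 0.6098

0.610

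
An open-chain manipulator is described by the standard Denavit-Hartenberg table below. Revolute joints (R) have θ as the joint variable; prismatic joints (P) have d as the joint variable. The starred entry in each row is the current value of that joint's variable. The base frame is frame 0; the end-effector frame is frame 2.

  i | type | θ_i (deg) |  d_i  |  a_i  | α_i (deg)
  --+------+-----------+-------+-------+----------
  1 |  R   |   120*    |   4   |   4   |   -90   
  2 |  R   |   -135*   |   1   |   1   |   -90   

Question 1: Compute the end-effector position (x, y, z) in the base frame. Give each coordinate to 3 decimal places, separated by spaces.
after link 1: o_1 = (-2.0000, 3.4641, 4.0000)
after link 2: o_2 = (-2.5125, 2.3517, 4.7071)

-2.512 2.352 4.707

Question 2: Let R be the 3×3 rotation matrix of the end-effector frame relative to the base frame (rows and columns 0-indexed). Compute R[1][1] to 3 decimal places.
End-effector y-axis (col 1 of R) = (0.8660,0.5000,-0.0000)
R[1][1] = 0.5000

0.500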